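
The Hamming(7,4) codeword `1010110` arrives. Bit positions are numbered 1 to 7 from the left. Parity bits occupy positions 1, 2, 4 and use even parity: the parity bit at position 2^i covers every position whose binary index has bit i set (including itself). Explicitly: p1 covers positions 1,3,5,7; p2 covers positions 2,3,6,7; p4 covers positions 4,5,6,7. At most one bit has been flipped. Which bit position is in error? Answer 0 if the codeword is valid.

s1: b1⊕b3⊕b5⊕b7 = 1⊕1⊕1⊕0 = 1
s2: b2⊕b3⊕b6⊕b7 = 0⊕1⊕1⊕0 = 0
s4: b4⊕b5⊕b6⊕b7 = 0⊕1⊕1⊕0 = 0
Syndrome (s4...s1) = 001 → position 1.

1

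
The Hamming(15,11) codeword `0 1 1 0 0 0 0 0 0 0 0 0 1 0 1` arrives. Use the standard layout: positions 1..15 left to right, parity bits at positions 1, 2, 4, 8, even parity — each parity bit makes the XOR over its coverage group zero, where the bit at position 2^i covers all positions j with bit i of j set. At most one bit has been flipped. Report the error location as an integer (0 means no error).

s1: b1⊕b3⊕b5⊕b7⊕b9⊕b11⊕b13⊕b15 = 0⊕1⊕0⊕0⊕0⊕0⊕1⊕1 = 1
s2: b2⊕b3⊕b6⊕b7⊕b10⊕b11⊕b14⊕b15 = 1⊕1⊕0⊕0⊕0⊕0⊕0⊕1 = 1
s4: b4⊕b5⊕b6⊕b7⊕b12⊕b13⊕b14⊕b15 = 0⊕0⊕0⊕0⊕0⊕1⊕0⊕1 = 0
s8: b8⊕b9⊕b10⊕b11⊕b12⊕b13⊕b14⊕b15 = 0⊕0⊕0⊕0⊕0⊕1⊕0⊕1 = 0
Syndrome (s8...s1) = 0011 → position 3.

3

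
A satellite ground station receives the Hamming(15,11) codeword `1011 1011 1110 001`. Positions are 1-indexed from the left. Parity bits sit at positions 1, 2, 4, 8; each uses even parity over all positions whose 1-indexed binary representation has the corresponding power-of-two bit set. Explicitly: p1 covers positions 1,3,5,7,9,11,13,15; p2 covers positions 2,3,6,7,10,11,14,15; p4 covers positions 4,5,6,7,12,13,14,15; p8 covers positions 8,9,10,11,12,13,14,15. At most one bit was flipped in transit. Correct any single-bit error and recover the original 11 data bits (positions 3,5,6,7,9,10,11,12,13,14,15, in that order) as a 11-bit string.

s1: b1⊕b3⊕b5⊕b7⊕b9⊕b11⊕b13⊕b15 = 1⊕1⊕1⊕1⊕1⊕1⊕0⊕1 = 1
s2: b2⊕b3⊕b6⊕b7⊕b10⊕b11⊕b14⊕b15 = 0⊕1⊕0⊕1⊕1⊕1⊕0⊕1 = 1
s4: b4⊕b5⊕b6⊕b7⊕b12⊕b13⊕b14⊕b15 = 1⊕1⊕0⊕1⊕0⊕0⊕0⊕1 = 0
s8: b8⊕b9⊕b10⊕b11⊕b12⊕b13⊕b14⊕b15 = 1⊕1⊕1⊕1⊕0⊕0⊕0⊕1 = 1
Syndrome (s8...s1) = 1011 → position 11.
Flip bit 11: corrected codeword = 101110111100001
Data bits at positions 3,5,6,7,9,10,11,12,13,14,15: 11011100001

11011100001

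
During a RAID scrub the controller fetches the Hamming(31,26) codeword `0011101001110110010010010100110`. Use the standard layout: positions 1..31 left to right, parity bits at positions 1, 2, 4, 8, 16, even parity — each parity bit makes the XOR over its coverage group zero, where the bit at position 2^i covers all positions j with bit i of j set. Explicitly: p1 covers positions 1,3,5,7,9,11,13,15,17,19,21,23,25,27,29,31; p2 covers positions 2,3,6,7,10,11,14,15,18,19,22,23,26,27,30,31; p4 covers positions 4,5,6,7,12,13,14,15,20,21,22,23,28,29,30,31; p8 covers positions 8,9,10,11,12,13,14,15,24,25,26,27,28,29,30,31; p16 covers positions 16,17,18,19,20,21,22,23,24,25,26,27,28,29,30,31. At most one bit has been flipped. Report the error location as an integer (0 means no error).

15

s1: b1⊕b3⊕b5⊕b7⊕b9⊕b11⊕b13⊕b15⊕b17⊕b19⊕b21⊕b23⊕b25⊕b27⊕b29⊕b31 = 0⊕1⊕1⊕1⊕0⊕1⊕0⊕1⊕0⊕0⊕1⊕0⊕0⊕0⊕1⊕0 = 1
s2: b2⊕b3⊕b6⊕b7⊕b10⊕b11⊕b14⊕b15⊕b18⊕b19⊕b22⊕b23⊕b26⊕b27⊕b30⊕b31 = 0⊕1⊕0⊕1⊕1⊕1⊕1⊕1⊕1⊕0⊕0⊕0⊕1⊕0⊕1⊕0 = 1
s4: b4⊕b5⊕b6⊕b7⊕b12⊕b13⊕b14⊕b15⊕b20⊕b21⊕b22⊕b23⊕b28⊕b29⊕b30⊕b31 = 1⊕1⊕0⊕1⊕1⊕0⊕1⊕1⊕0⊕1⊕0⊕0⊕0⊕1⊕1⊕0 = 1
s8: b8⊕b9⊕b10⊕b11⊕b12⊕b13⊕b14⊕b15⊕b24⊕b25⊕b26⊕b27⊕b28⊕b29⊕b30⊕b31 = 0⊕0⊕1⊕1⊕1⊕0⊕1⊕1⊕1⊕0⊕1⊕0⊕0⊕1⊕1⊕0 = 1
s16: b16⊕b17⊕b18⊕b19⊕b20⊕b21⊕b22⊕b23⊕b24⊕b25⊕b26⊕b27⊕b28⊕b29⊕b30⊕b31 = 0⊕0⊕1⊕0⊕0⊕1⊕0⊕0⊕1⊕0⊕1⊕0⊕0⊕1⊕1⊕0 = 0
Syndrome (s16...s1) = 01111 → position 15.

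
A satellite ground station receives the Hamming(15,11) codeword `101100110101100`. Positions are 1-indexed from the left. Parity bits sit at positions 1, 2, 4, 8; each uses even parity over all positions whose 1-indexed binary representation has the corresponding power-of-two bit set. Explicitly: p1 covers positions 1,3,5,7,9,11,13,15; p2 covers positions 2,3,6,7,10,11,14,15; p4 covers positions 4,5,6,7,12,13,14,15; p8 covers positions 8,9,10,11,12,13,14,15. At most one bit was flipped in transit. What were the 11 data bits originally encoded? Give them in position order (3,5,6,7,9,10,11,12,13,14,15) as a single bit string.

10010101100

s1: b1⊕b3⊕b5⊕b7⊕b9⊕b11⊕b13⊕b15 = 1⊕1⊕0⊕1⊕0⊕0⊕1⊕0 = 0
s2: b2⊕b3⊕b6⊕b7⊕b10⊕b11⊕b14⊕b15 = 0⊕1⊕0⊕1⊕1⊕0⊕0⊕0 = 1
s4: b4⊕b5⊕b6⊕b7⊕b12⊕b13⊕b14⊕b15 = 1⊕0⊕0⊕1⊕1⊕1⊕0⊕0 = 0
s8: b8⊕b9⊕b10⊕b11⊕b12⊕b13⊕b14⊕b15 = 1⊕0⊕1⊕0⊕1⊕1⊕0⊕0 = 0
Syndrome (s8...s1) = 0010 → position 2.
Flip bit 2: corrected codeword = 111100110101100
Data bits at positions 3,5,6,7,9,10,11,12,13,14,15: 10010101100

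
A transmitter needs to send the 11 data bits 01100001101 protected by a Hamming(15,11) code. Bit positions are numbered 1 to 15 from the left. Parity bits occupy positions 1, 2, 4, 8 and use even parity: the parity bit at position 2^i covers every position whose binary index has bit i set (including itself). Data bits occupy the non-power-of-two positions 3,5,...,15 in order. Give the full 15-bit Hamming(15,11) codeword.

100111010001101

Place data bits at non-power-of-two positions: b3=0, b5=1, b6=1, b7=0, b9=0, b10=0, b11=0, b12=1, b13=1, b14=0, b15=1.
p1 = XOR of data positions {3,5,7,9,11,13,15} = 0⊕1⊕0⊕0⊕0⊕1⊕1 = 1
p2 = XOR of data positions {3,6,7,10,11,14,15} = 0⊕1⊕0⊕0⊕0⊕0⊕1 = 0
p4 = XOR of data positions {5,6,7,12,13,14,15} = 1⊕1⊕0⊕1⊕1⊕0⊕1 = 1
p8 = XOR of data positions {9,10,11,12,13,14,15} = 0⊕0⊕0⊕1⊕1⊕0⊕1 = 1
Codeword b1..b15 = 100111010001101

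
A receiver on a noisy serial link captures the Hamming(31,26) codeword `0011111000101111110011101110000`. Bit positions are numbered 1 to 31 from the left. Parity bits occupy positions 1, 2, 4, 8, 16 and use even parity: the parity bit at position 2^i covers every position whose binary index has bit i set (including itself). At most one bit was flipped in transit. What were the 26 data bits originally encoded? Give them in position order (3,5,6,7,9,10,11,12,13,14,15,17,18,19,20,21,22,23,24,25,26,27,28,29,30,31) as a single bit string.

s1: b1⊕b3⊕b5⊕b7⊕b9⊕b11⊕b13⊕b15⊕b17⊕b19⊕b21⊕b23⊕b25⊕b27⊕b29⊕b31 = 0⊕1⊕1⊕1⊕0⊕1⊕1⊕1⊕1⊕0⊕1⊕1⊕1⊕1⊕0⊕0 = 1
s2: b2⊕b3⊕b6⊕b7⊕b10⊕b11⊕b14⊕b15⊕b18⊕b19⊕b22⊕b23⊕b26⊕b27⊕b30⊕b31 = 0⊕1⊕1⊕1⊕0⊕1⊕1⊕1⊕1⊕0⊕1⊕1⊕1⊕1⊕0⊕0 = 1
s4: b4⊕b5⊕b6⊕b7⊕b12⊕b13⊕b14⊕b15⊕b20⊕b21⊕b22⊕b23⊕b28⊕b29⊕b30⊕b31 = 1⊕1⊕1⊕1⊕0⊕1⊕1⊕1⊕0⊕1⊕1⊕1⊕0⊕0⊕0⊕0 = 0
s8: b8⊕b9⊕b10⊕b11⊕b12⊕b13⊕b14⊕b15⊕b24⊕b25⊕b26⊕b27⊕b28⊕b29⊕b30⊕b31 = 0⊕0⊕0⊕1⊕0⊕1⊕1⊕1⊕0⊕1⊕1⊕1⊕0⊕0⊕0⊕0 = 1
s16: b16⊕b17⊕b18⊕b19⊕b20⊕b21⊕b22⊕b23⊕b24⊕b25⊕b26⊕b27⊕b28⊕b29⊕b30⊕b31 = 1⊕1⊕1⊕0⊕0⊕1⊕1⊕1⊕0⊕1⊕1⊕1⊕0⊕0⊕0⊕0 = 1
Syndrome (s16...s1) = 11011 → position 27.
Flip bit 27: corrected codeword = 0011111000101111110011101100000
Data bits at positions 3,5,6,7,9,10,11,12,13,14,15,17,18,19,20,21,22,23,24,25,26,27,28,29,30,31: 11110010111110011101100000

11110010111110011101100000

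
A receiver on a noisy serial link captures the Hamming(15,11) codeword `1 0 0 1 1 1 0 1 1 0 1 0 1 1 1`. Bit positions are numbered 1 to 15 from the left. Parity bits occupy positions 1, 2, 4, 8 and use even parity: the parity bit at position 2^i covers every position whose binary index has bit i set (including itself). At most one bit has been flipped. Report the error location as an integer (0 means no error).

s1: b1⊕b3⊕b5⊕b7⊕b9⊕b11⊕b13⊕b15 = 1⊕0⊕1⊕0⊕1⊕1⊕1⊕1 = 0
s2: b2⊕b3⊕b6⊕b7⊕b10⊕b11⊕b14⊕b15 = 0⊕0⊕1⊕0⊕0⊕1⊕1⊕1 = 0
s4: b4⊕b5⊕b6⊕b7⊕b12⊕b13⊕b14⊕b15 = 1⊕1⊕1⊕0⊕0⊕1⊕1⊕1 = 0
s8: b8⊕b9⊕b10⊕b11⊕b12⊕b13⊕b14⊕b15 = 1⊕1⊕0⊕1⊕0⊕1⊕1⊕1 = 0
Syndrome (s8...s1) = 0000 → position 0 (no error).

0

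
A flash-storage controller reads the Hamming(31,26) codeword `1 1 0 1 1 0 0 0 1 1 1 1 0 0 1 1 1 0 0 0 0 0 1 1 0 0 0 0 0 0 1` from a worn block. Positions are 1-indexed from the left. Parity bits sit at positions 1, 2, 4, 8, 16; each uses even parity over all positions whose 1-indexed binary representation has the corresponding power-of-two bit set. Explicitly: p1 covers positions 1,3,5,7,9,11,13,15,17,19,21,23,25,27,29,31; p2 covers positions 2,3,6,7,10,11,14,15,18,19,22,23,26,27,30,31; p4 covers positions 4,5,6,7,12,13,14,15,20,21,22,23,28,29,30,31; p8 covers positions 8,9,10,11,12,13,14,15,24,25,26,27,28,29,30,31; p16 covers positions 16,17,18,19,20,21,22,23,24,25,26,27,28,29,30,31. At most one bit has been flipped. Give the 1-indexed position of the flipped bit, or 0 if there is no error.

24

s1: b1⊕b3⊕b5⊕b7⊕b9⊕b11⊕b13⊕b15⊕b17⊕b19⊕b21⊕b23⊕b25⊕b27⊕b29⊕b31 = 1⊕0⊕1⊕0⊕1⊕1⊕0⊕1⊕1⊕0⊕0⊕1⊕0⊕0⊕0⊕1 = 0
s2: b2⊕b3⊕b6⊕b7⊕b10⊕b11⊕b14⊕b15⊕b18⊕b19⊕b22⊕b23⊕b26⊕b27⊕b30⊕b31 = 1⊕0⊕0⊕0⊕1⊕1⊕0⊕1⊕0⊕0⊕0⊕1⊕0⊕0⊕0⊕1 = 0
s4: b4⊕b5⊕b6⊕b7⊕b12⊕b13⊕b14⊕b15⊕b20⊕b21⊕b22⊕b23⊕b28⊕b29⊕b30⊕b31 = 1⊕1⊕0⊕0⊕1⊕0⊕0⊕1⊕0⊕0⊕0⊕1⊕0⊕0⊕0⊕1 = 0
s8: b8⊕b9⊕b10⊕b11⊕b12⊕b13⊕b14⊕b15⊕b24⊕b25⊕b26⊕b27⊕b28⊕b29⊕b30⊕b31 = 0⊕1⊕1⊕1⊕1⊕0⊕0⊕1⊕1⊕0⊕0⊕0⊕0⊕0⊕0⊕1 = 1
s16: b16⊕b17⊕b18⊕b19⊕b20⊕b21⊕b22⊕b23⊕b24⊕b25⊕b26⊕b27⊕b28⊕b29⊕b30⊕b31 = 1⊕1⊕0⊕0⊕0⊕0⊕0⊕1⊕1⊕0⊕0⊕0⊕0⊕0⊕0⊕1 = 1
Syndrome (s16...s1) = 11000 → position 24.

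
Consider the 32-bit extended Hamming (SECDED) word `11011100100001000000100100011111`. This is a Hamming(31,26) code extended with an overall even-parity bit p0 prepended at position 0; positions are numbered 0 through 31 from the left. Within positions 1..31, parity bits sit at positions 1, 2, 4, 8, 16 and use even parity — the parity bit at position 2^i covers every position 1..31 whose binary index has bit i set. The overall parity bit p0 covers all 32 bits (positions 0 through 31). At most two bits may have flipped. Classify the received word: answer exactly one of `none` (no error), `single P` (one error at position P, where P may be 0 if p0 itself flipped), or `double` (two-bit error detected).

s1: b1⊕b3⊕b5⊕b7⊕b9⊕b11⊕b13⊕b15⊕b17⊕b19⊕b21⊕b23⊕b25⊕b27⊕b29⊕b31 = 1⊕1⊕1⊕0⊕0⊕0⊕1⊕0⊕0⊕0⊕0⊕1⊕0⊕1⊕1⊕1 = 0
s2: b2⊕b3⊕b6⊕b7⊕b10⊕b11⊕b14⊕b15⊕b18⊕b19⊕b22⊕b23⊕b26⊕b27⊕b30⊕b31 = 0⊕1⊕0⊕0⊕0⊕0⊕0⊕0⊕0⊕0⊕0⊕1⊕0⊕1⊕1⊕1 = 1
s4: b4⊕b5⊕b6⊕b7⊕b12⊕b13⊕b14⊕b15⊕b20⊕b21⊕b22⊕b23⊕b28⊕b29⊕b30⊕b31 = 1⊕1⊕0⊕0⊕0⊕1⊕0⊕0⊕1⊕0⊕0⊕1⊕1⊕1⊕1⊕1 = 1
s8: b8⊕b9⊕b10⊕b11⊕b12⊕b13⊕b14⊕b15⊕b24⊕b25⊕b26⊕b27⊕b28⊕b29⊕b30⊕b31 = 1⊕0⊕0⊕0⊕0⊕1⊕0⊕0⊕0⊕0⊕0⊕1⊕1⊕1⊕1⊕1 = 1
s16: b16⊕b17⊕b18⊕b19⊕b20⊕b21⊕b22⊕b23⊕b24⊕b25⊕b26⊕b27⊕b28⊕b29⊕b30⊕b31 = 0⊕0⊕0⊕0⊕1⊕0⊕0⊕1⊕0⊕0⊕0⊕1⊕1⊕1⊕1⊕1 = 1
Syndrome (s16...s1) = 11110 → position 30.
Overall parity (XOR of all 32 bits, including p0): 1⊕1⊕0⊕1⊕1⊕1⊕0⊕0⊕1⊕0⊕0⊕0⊕0⊕1⊕0⊕0⊕0⊕0⊕0⊕0⊕1⊕0⊕0⊕1⊕0⊕0⊕0⊕1⊕1⊕1⊕1⊕1 = 0
Overall=0, syndrome position=30 → double-bit error detected (uncorrectable).

double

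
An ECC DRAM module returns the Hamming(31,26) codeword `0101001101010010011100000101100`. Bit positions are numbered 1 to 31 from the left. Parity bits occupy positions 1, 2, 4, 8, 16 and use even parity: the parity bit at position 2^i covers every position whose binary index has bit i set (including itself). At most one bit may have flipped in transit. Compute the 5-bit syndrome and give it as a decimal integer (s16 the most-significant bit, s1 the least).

14

s1: b1⊕b3⊕b5⊕b7⊕b9⊕b11⊕b13⊕b15⊕b17⊕b19⊕b21⊕b23⊕b25⊕b27⊕b29⊕b31 = 0⊕0⊕0⊕1⊕0⊕0⊕0⊕1⊕0⊕1⊕0⊕0⊕0⊕0⊕1⊕0 = 0
s2: b2⊕b3⊕b6⊕b7⊕b10⊕b11⊕b14⊕b15⊕b18⊕b19⊕b22⊕b23⊕b26⊕b27⊕b30⊕b31 = 1⊕0⊕0⊕1⊕1⊕0⊕0⊕1⊕1⊕1⊕0⊕0⊕1⊕0⊕0⊕0 = 1
s4: b4⊕b5⊕b6⊕b7⊕b12⊕b13⊕b14⊕b15⊕b20⊕b21⊕b22⊕b23⊕b28⊕b29⊕b30⊕b31 = 1⊕0⊕0⊕1⊕1⊕0⊕0⊕1⊕1⊕0⊕0⊕0⊕1⊕1⊕0⊕0 = 1
s8: b8⊕b9⊕b10⊕b11⊕b12⊕b13⊕b14⊕b15⊕b24⊕b25⊕b26⊕b27⊕b28⊕b29⊕b30⊕b31 = 1⊕0⊕1⊕0⊕1⊕0⊕0⊕1⊕0⊕0⊕1⊕0⊕1⊕1⊕0⊕0 = 1
s16: b16⊕b17⊕b18⊕b19⊕b20⊕b21⊕b22⊕b23⊕b24⊕b25⊕b26⊕b27⊕b28⊕b29⊕b30⊕b31 = 0⊕0⊕1⊕1⊕1⊕0⊕0⊕0⊕0⊕0⊕1⊕0⊕1⊕1⊕0⊕0 = 0
Syndrome (s16...s1) = 01110 → position 14.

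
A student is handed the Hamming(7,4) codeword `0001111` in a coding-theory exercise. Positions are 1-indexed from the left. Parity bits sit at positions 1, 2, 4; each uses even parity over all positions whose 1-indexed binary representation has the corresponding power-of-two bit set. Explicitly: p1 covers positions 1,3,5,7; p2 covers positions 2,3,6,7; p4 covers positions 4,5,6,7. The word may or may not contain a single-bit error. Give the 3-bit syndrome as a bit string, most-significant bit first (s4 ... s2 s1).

s1: b1⊕b3⊕b5⊕b7 = 0⊕0⊕1⊕1 = 0
s2: b2⊕b3⊕b6⊕b7 = 0⊕0⊕1⊕1 = 0
s4: b4⊕b5⊕b6⊕b7 = 1⊕1⊕1⊕1 = 0
Syndrome (s4...s1) = 000 → position 0 (no error).

000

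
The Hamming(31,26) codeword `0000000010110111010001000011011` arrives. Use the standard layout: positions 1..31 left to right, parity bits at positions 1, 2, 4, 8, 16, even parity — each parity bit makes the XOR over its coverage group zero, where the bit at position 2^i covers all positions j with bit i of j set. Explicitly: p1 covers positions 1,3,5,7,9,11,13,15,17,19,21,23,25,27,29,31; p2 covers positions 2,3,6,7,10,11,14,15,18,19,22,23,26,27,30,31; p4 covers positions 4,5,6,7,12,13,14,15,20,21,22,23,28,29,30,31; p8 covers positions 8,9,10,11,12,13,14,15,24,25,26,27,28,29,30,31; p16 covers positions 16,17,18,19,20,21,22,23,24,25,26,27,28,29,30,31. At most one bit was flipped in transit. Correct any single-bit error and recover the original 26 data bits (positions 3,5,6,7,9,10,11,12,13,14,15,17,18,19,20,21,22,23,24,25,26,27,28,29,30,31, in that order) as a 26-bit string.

00001011011010001000011111

s1: b1⊕b3⊕b5⊕b7⊕b9⊕b11⊕b13⊕b15⊕b17⊕b19⊕b21⊕b23⊕b25⊕b27⊕b29⊕b31 = 0⊕0⊕0⊕0⊕1⊕1⊕0⊕1⊕0⊕0⊕0⊕0⊕0⊕1⊕0⊕1 = 1
s2: b2⊕b3⊕b6⊕b7⊕b10⊕b11⊕b14⊕b15⊕b18⊕b19⊕b22⊕b23⊕b26⊕b27⊕b30⊕b31 = 0⊕0⊕0⊕0⊕0⊕1⊕1⊕1⊕1⊕0⊕1⊕0⊕0⊕1⊕1⊕1 = 0
s4: b4⊕b5⊕b6⊕b7⊕b12⊕b13⊕b14⊕b15⊕b20⊕b21⊕b22⊕b23⊕b28⊕b29⊕b30⊕b31 = 0⊕0⊕0⊕0⊕1⊕0⊕1⊕1⊕0⊕0⊕1⊕0⊕1⊕0⊕1⊕1 = 1
s8: b8⊕b9⊕b10⊕b11⊕b12⊕b13⊕b14⊕b15⊕b24⊕b25⊕b26⊕b27⊕b28⊕b29⊕b30⊕b31 = 0⊕1⊕0⊕1⊕1⊕0⊕1⊕1⊕0⊕0⊕0⊕1⊕1⊕0⊕1⊕1 = 1
s16: b16⊕b17⊕b18⊕b19⊕b20⊕b21⊕b22⊕b23⊕b24⊕b25⊕b26⊕b27⊕b28⊕b29⊕b30⊕b31 = 1⊕0⊕1⊕0⊕0⊕0⊕1⊕0⊕0⊕0⊕0⊕1⊕1⊕0⊕1⊕1 = 1
Syndrome (s16...s1) = 11101 → position 29.
Flip bit 29: corrected codeword = 0000000010110111010001000011111
Data bits at positions 3,5,6,7,9,10,11,12,13,14,15,17,18,19,20,21,22,23,24,25,26,27,28,29,30,31: 00001011011010001000011111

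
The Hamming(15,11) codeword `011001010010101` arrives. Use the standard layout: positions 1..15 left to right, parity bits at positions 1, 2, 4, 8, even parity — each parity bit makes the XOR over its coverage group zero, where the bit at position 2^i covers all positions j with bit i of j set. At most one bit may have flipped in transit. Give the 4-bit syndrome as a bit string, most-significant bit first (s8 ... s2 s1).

s1: b1⊕b3⊕b5⊕b7⊕b9⊕b11⊕b13⊕b15 = 0⊕1⊕0⊕0⊕0⊕1⊕1⊕1 = 0
s2: b2⊕b3⊕b6⊕b7⊕b10⊕b11⊕b14⊕b15 = 1⊕1⊕1⊕0⊕0⊕1⊕0⊕1 = 1
s4: b4⊕b5⊕b6⊕b7⊕b12⊕b13⊕b14⊕b15 = 0⊕0⊕1⊕0⊕0⊕1⊕0⊕1 = 1
s8: b8⊕b9⊕b10⊕b11⊕b12⊕b13⊕b14⊕b15 = 1⊕0⊕0⊕1⊕0⊕1⊕0⊕1 = 0
Syndrome (s8...s1) = 0110 → position 6.

0110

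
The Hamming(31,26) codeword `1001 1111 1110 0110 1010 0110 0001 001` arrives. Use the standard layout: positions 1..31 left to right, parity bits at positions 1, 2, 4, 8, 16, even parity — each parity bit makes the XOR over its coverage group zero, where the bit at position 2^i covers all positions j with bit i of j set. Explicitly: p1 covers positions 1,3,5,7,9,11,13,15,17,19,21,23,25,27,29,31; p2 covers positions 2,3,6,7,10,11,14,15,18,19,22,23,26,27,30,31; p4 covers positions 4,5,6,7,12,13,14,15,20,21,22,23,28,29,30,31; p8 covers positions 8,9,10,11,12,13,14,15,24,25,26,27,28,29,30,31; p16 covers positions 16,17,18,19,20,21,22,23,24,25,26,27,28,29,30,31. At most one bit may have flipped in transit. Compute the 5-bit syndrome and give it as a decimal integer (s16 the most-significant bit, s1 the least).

0

s1: b1⊕b3⊕b5⊕b7⊕b9⊕b11⊕b13⊕b15⊕b17⊕b19⊕b21⊕b23⊕b25⊕b27⊕b29⊕b31 = 1⊕0⊕1⊕1⊕1⊕1⊕0⊕1⊕1⊕1⊕0⊕1⊕0⊕0⊕0⊕1 = 0
s2: b2⊕b3⊕b6⊕b7⊕b10⊕b11⊕b14⊕b15⊕b18⊕b19⊕b22⊕b23⊕b26⊕b27⊕b30⊕b31 = 0⊕0⊕1⊕1⊕1⊕1⊕1⊕1⊕0⊕1⊕1⊕1⊕0⊕0⊕0⊕1 = 0
s4: b4⊕b5⊕b6⊕b7⊕b12⊕b13⊕b14⊕b15⊕b20⊕b21⊕b22⊕b23⊕b28⊕b29⊕b30⊕b31 = 1⊕1⊕1⊕1⊕0⊕0⊕1⊕1⊕0⊕0⊕1⊕1⊕1⊕0⊕0⊕1 = 0
s8: b8⊕b9⊕b10⊕b11⊕b12⊕b13⊕b14⊕b15⊕b24⊕b25⊕b26⊕b27⊕b28⊕b29⊕b30⊕b31 = 1⊕1⊕1⊕1⊕0⊕0⊕1⊕1⊕0⊕0⊕0⊕0⊕1⊕0⊕0⊕1 = 0
s16: b16⊕b17⊕b18⊕b19⊕b20⊕b21⊕b22⊕b23⊕b24⊕b25⊕b26⊕b27⊕b28⊕b29⊕b30⊕b31 = 0⊕1⊕0⊕1⊕0⊕0⊕1⊕1⊕0⊕0⊕0⊕0⊕1⊕0⊕0⊕1 = 0
Syndrome (s16...s1) = 00000 → position 0 (no error).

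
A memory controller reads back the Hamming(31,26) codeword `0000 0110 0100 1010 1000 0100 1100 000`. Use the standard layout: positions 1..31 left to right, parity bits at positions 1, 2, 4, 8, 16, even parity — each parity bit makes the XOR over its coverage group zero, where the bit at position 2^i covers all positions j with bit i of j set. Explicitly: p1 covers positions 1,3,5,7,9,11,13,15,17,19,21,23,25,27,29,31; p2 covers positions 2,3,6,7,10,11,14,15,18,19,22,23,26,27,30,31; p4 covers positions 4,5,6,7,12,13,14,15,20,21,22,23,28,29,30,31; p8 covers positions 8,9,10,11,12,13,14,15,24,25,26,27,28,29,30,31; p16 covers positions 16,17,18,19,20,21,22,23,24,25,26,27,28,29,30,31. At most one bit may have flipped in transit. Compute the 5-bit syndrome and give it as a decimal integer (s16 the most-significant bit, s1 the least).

s1: b1⊕b3⊕b5⊕b7⊕b9⊕b11⊕b13⊕b15⊕b17⊕b19⊕b21⊕b23⊕b25⊕b27⊕b29⊕b31 = 0⊕0⊕0⊕1⊕0⊕0⊕1⊕1⊕1⊕0⊕0⊕0⊕1⊕0⊕0⊕0 = 1
s2: b2⊕b3⊕b6⊕b7⊕b10⊕b11⊕b14⊕b15⊕b18⊕b19⊕b22⊕b23⊕b26⊕b27⊕b30⊕b31 = 0⊕0⊕1⊕1⊕1⊕0⊕0⊕1⊕0⊕0⊕1⊕0⊕1⊕0⊕0⊕0 = 0
s4: b4⊕b5⊕b6⊕b7⊕b12⊕b13⊕b14⊕b15⊕b20⊕b21⊕b22⊕b23⊕b28⊕b29⊕b30⊕b31 = 0⊕0⊕1⊕1⊕0⊕1⊕0⊕1⊕0⊕0⊕1⊕0⊕0⊕0⊕0⊕0 = 1
s8: b8⊕b9⊕b10⊕b11⊕b12⊕b13⊕b14⊕b15⊕b24⊕b25⊕b26⊕b27⊕b28⊕b29⊕b30⊕b31 = 0⊕0⊕1⊕0⊕0⊕1⊕0⊕1⊕0⊕1⊕1⊕0⊕0⊕0⊕0⊕0 = 1
s16: b16⊕b17⊕b18⊕b19⊕b20⊕b21⊕b22⊕b23⊕b24⊕b25⊕b26⊕b27⊕b28⊕b29⊕b30⊕b31 = 0⊕1⊕0⊕0⊕0⊕0⊕1⊕0⊕0⊕1⊕1⊕0⊕0⊕0⊕0⊕0 = 0
Syndrome (s16...s1) = 01101 → position 13.

13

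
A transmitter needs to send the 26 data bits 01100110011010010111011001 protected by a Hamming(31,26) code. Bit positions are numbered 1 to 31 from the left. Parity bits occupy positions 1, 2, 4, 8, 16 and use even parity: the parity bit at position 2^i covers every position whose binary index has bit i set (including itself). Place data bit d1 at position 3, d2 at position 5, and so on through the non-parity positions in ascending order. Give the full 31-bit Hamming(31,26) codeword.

Place data bits at non-power-of-two positions: b3=0, b5=1, b6=1, b7=0, b9=0, b10=1, b11=1, b12=0, b13=0, b14=1, b15=1, b17=0, b18=1, b19=0, b20=0, b21=1, b22=0, b23=1, b24=1, b25=1, b26=0, b27=1, b28=1, b29=0, b30=0, b31=1.
p1 = XOR of data positions {3,5,7,9,11,13,15,17,19,21,23,25,27,29,31} = 0⊕1⊕0⊕0⊕1⊕0⊕1⊕0⊕0⊕1⊕1⊕1⊕1⊕0⊕1 = 0
p2 = XOR of data positions {3,6,7,10,11,14,15,18,19,22,23,26,27,30,31} = 0⊕1⊕0⊕1⊕1⊕1⊕1⊕1⊕0⊕0⊕1⊕0⊕1⊕0⊕1 = 1
p4 = XOR of data positions {5,6,7,12,13,14,15,20,21,22,23,28,29,30,31} = 1⊕1⊕0⊕0⊕0⊕1⊕1⊕0⊕1⊕0⊕1⊕1⊕0⊕0⊕1 = 0
p8 = XOR of data positions {9,10,11,12,13,14,15,24,25,26,27,28,29,30,31} = 0⊕1⊕1⊕0⊕0⊕1⊕1⊕1⊕1⊕0⊕1⊕1⊕0⊕0⊕1 = 1
p16 = XOR of data positions {17,18,19,20,21,22,23,24,25,26,27,28,29,30,31} = 0⊕1⊕0⊕0⊕1⊕0⊕1⊕1⊕1⊕0⊕1⊕1⊕0⊕0⊕1 = 0
Codeword b1..b31 = 0100110101100110010010111011001

0100110101100110010010111011001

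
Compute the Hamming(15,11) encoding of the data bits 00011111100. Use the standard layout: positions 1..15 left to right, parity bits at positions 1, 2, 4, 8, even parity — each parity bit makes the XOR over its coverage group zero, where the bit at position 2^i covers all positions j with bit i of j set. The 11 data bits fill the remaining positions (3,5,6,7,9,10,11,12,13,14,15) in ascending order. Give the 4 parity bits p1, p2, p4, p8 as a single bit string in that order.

0111

Place data bits at non-power-of-two positions: b3=0, b5=0, b6=0, b7=1, b9=1, b10=1, b11=1, b12=1, b13=1, b14=0, b15=0.
p1 = XOR of data positions {3,5,7,9,11,13,15} = 0⊕0⊕1⊕1⊕1⊕1⊕0 = 0
p2 = XOR of data positions {3,6,7,10,11,14,15} = 0⊕0⊕1⊕1⊕1⊕0⊕0 = 1
p4 = XOR of data positions {5,6,7,12,13,14,15} = 0⊕0⊕1⊕1⊕1⊕0⊕0 = 1
p8 = XOR of data positions {9,10,11,12,13,14,15} = 1⊕1⊕1⊕1⊕1⊕0⊕0 = 1
Parity bits p1,p2,p4,p8 = 0111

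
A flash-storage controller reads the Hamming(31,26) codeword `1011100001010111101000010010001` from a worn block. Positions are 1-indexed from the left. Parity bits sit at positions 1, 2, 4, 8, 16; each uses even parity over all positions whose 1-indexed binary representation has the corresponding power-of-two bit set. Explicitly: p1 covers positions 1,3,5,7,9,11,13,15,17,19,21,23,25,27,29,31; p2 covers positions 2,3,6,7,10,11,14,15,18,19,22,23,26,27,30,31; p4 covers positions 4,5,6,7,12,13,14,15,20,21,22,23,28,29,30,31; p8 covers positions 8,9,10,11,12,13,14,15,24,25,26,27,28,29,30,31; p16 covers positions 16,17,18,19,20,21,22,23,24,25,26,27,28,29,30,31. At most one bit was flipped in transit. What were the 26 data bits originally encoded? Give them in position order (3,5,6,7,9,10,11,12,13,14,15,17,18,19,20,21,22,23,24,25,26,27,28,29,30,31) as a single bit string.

11000001011101000010010001

s1: b1⊕b3⊕b5⊕b7⊕b9⊕b11⊕b13⊕b15⊕b17⊕b19⊕b21⊕b23⊕b25⊕b27⊕b29⊕b31 = 1⊕1⊕1⊕0⊕0⊕0⊕0⊕1⊕1⊕1⊕0⊕0⊕0⊕1⊕0⊕1 = 0
s2: b2⊕b3⊕b6⊕b7⊕b10⊕b11⊕b14⊕b15⊕b18⊕b19⊕b22⊕b23⊕b26⊕b27⊕b30⊕b31 = 0⊕1⊕0⊕0⊕1⊕0⊕1⊕1⊕0⊕1⊕0⊕0⊕0⊕1⊕0⊕1 = 1
s4: b4⊕b5⊕b6⊕b7⊕b12⊕b13⊕b14⊕b15⊕b20⊕b21⊕b22⊕b23⊕b28⊕b29⊕b30⊕b31 = 1⊕1⊕0⊕0⊕1⊕0⊕1⊕1⊕0⊕0⊕0⊕0⊕0⊕0⊕0⊕1 = 0
s8: b8⊕b9⊕b10⊕b11⊕b12⊕b13⊕b14⊕b15⊕b24⊕b25⊕b26⊕b27⊕b28⊕b29⊕b30⊕b31 = 0⊕0⊕1⊕0⊕1⊕0⊕1⊕1⊕1⊕0⊕0⊕1⊕0⊕0⊕0⊕1 = 1
s16: b16⊕b17⊕b18⊕b19⊕b20⊕b21⊕b22⊕b23⊕b24⊕b25⊕b26⊕b27⊕b28⊕b29⊕b30⊕b31 = 1⊕1⊕0⊕1⊕0⊕0⊕0⊕0⊕1⊕0⊕0⊕1⊕0⊕0⊕0⊕1 = 0
Syndrome (s16...s1) = 01010 → position 10.
Flip bit 10: corrected codeword = 1011100000010111101000010010001
Data bits at positions 3,5,6,7,9,10,11,12,13,14,15,17,18,19,20,21,22,23,24,25,26,27,28,29,30,31: 11000001011101000010010001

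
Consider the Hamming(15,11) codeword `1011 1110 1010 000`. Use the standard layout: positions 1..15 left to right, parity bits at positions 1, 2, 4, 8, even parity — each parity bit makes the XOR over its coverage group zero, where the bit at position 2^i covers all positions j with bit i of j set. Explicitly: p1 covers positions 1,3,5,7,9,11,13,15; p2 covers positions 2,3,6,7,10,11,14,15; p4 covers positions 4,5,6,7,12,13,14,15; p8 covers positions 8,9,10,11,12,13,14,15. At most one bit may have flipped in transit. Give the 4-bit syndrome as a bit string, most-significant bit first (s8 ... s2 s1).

0000

s1: b1⊕b3⊕b5⊕b7⊕b9⊕b11⊕b13⊕b15 = 1⊕1⊕1⊕1⊕1⊕1⊕0⊕0 = 0
s2: b2⊕b3⊕b6⊕b7⊕b10⊕b11⊕b14⊕b15 = 0⊕1⊕1⊕1⊕0⊕1⊕0⊕0 = 0
s4: b4⊕b5⊕b6⊕b7⊕b12⊕b13⊕b14⊕b15 = 1⊕1⊕1⊕1⊕0⊕0⊕0⊕0 = 0
s8: b8⊕b9⊕b10⊕b11⊕b12⊕b13⊕b14⊕b15 = 0⊕1⊕0⊕1⊕0⊕0⊕0⊕0 = 0
Syndrome (s8...s1) = 0000 → position 0 (no error).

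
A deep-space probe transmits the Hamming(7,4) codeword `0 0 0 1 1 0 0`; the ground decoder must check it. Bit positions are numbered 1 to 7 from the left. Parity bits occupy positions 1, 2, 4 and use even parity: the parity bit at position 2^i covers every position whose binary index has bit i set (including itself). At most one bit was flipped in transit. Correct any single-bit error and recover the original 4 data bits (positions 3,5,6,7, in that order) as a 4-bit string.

0100

s1: b1⊕b3⊕b5⊕b7 = 0⊕0⊕1⊕0 = 1
s2: b2⊕b3⊕b6⊕b7 = 0⊕0⊕0⊕0 = 0
s4: b4⊕b5⊕b6⊕b7 = 1⊕1⊕0⊕0 = 0
Syndrome (s4...s1) = 001 → position 1.
Flip bit 1: corrected codeword = 1001100
Data bits at positions 3,5,6,7: 0100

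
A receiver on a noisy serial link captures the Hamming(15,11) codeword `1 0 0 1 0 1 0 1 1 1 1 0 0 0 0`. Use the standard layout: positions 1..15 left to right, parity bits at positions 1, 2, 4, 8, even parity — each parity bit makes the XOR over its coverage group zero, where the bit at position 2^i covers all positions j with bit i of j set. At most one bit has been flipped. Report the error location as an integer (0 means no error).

3

s1: b1⊕b3⊕b5⊕b7⊕b9⊕b11⊕b13⊕b15 = 1⊕0⊕0⊕0⊕1⊕1⊕0⊕0 = 1
s2: b2⊕b3⊕b6⊕b7⊕b10⊕b11⊕b14⊕b15 = 0⊕0⊕1⊕0⊕1⊕1⊕0⊕0 = 1
s4: b4⊕b5⊕b6⊕b7⊕b12⊕b13⊕b14⊕b15 = 1⊕0⊕1⊕0⊕0⊕0⊕0⊕0 = 0
s8: b8⊕b9⊕b10⊕b11⊕b12⊕b13⊕b14⊕b15 = 1⊕1⊕1⊕1⊕0⊕0⊕0⊕0 = 0
Syndrome (s8...s1) = 0011 → position 3.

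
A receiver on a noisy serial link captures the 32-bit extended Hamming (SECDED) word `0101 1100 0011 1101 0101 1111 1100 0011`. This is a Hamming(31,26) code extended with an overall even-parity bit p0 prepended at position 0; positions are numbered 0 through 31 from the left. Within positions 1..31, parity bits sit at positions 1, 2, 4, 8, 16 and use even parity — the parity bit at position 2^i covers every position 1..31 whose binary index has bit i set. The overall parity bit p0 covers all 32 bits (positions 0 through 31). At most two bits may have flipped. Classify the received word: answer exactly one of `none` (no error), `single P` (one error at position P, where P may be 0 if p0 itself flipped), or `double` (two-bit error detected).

s1: b1⊕b3⊕b5⊕b7⊕b9⊕b11⊕b13⊕b15⊕b17⊕b19⊕b21⊕b23⊕b25⊕b27⊕b29⊕b31 = 1⊕1⊕1⊕0⊕0⊕1⊕1⊕1⊕1⊕1⊕1⊕1⊕1⊕0⊕0⊕1 = 0
s2: b2⊕b3⊕b6⊕b7⊕b10⊕b11⊕b14⊕b15⊕b18⊕b19⊕b22⊕b23⊕b26⊕b27⊕b30⊕b31 = 0⊕1⊕0⊕0⊕1⊕1⊕0⊕1⊕0⊕1⊕1⊕1⊕0⊕0⊕1⊕1 = 1
s4: b4⊕b5⊕b6⊕b7⊕b12⊕b13⊕b14⊕b15⊕b20⊕b21⊕b22⊕b23⊕b28⊕b29⊕b30⊕b31 = 1⊕1⊕0⊕0⊕1⊕1⊕0⊕1⊕1⊕1⊕1⊕1⊕0⊕0⊕1⊕1 = 1
s8: b8⊕b9⊕b10⊕b11⊕b12⊕b13⊕b14⊕b15⊕b24⊕b25⊕b26⊕b27⊕b28⊕b29⊕b30⊕b31 = 0⊕0⊕1⊕1⊕1⊕1⊕0⊕1⊕1⊕1⊕0⊕0⊕0⊕0⊕1⊕1 = 1
s16: b16⊕b17⊕b18⊕b19⊕b20⊕b21⊕b22⊕b23⊕b24⊕b25⊕b26⊕b27⊕b28⊕b29⊕b30⊕b31 = 0⊕1⊕0⊕1⊕1⊕1⊕1⊕1⊕1⊕1⊕0⊕0⊕0⊕0⊕1⊕1 = 0
Syndrome (s16...s1) = 01110 → position 14.
Overall parity (XOR of all 32 bits, including p0): 0⊕1⊕0⊕1⊕1⊕1⊕0⊕0⊕0⊕0⊕1⊕1⊕1⊕1⊕0⊕1⊕0⊕1⊕0⊕1⊕1⊕1⊕1⊕1⊕1⊕1⊕0⊕0⊕0⊕0⊕1⊕1 = 1
Overall=1, syndrome position=14 → single-bit error at position 14.

single 14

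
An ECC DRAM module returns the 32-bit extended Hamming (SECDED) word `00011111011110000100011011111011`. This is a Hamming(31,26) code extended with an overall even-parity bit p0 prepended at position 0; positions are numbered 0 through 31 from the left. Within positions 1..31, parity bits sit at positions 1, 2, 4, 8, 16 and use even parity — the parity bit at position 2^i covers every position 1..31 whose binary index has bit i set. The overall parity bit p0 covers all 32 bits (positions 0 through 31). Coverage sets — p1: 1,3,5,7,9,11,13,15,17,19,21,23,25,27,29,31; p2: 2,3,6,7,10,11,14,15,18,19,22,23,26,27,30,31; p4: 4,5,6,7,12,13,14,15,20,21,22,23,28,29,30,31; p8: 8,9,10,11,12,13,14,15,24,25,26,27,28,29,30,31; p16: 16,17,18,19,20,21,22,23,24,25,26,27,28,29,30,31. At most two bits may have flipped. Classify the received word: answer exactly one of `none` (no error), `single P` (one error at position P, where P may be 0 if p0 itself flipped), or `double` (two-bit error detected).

s1: b1⊕b3⊕b5⊕b7⊕b9⊕b11⊕b13⊕b15⊕b17⊕b19⊕b21⊕b23⊕b25⊕b27⊕b29⊕b31 = 0⊕1⊕1⊕1⊕1⊕1⊕0⊕0⊕1⊕0⊕1⊕0⊕1⊕1⊕0⊕1 = 0
s2: b2⊕b3⊕b6⊕b7⊕b10⊕b11⊕b14⊕b15⊕b18⊕b19⊕b22⊕b23⊕b26⊕b27⊕b30⊕b31 = 0⊕1⊕1⊕1⊕1⊕1⊕0⊕0⊕0⊕0⊕1⊕0⊕1⊕1⊕1⊕1 = 0
s4: b4⊕b5⊕b6⊕b7⊕b12⊕b13⊕b14⊕b15⊕b20⊕b21⊕b22⊕b23⊕b28⊕b29⊕b30⊕b31 = 1⊕1⊕1⊕1⊕1⊕0⊕0⊕0⊕0⊕1⊕1⊕0⊕1⊕0⊕1⊕1 = 0
s8: b8⊕b9⊕b10⊕b11⊕b12⊕b13⊕b14⊕b15⊕b24⊕b25⊕b26⊕b27⊕b28⊕b29⊕b30⊕b31 = 0⊕1⊕1⊕1⊕1⊕0⊕0⊕0⊕1⊕1⊕1⊕1⊕1⊕0⊕1⊕1 = 1
s16: b16⊕b17⊕b18⊕b19⊕b20⊕b21⊕b22⊕b23⊕b24⊕b25⊕b26⊕b27⊕b28⊕b29⊕b30⊕b31 = 0⊕1⊕0⊕0⊕0⊕1⊕1⊕0⊕1⊕1⊕1⊕1⊕1⊕0⊕1⊕1 = 0
Syndrome (s16...s1) = 01000 → position 8.
Overall parity (XOR of all 32 bits, including p0): 0⊕0⊕0⊕1⊕1⊕1⊕1⊕1⊕0⊕1⊕1⊕1⊕1⊕0⊕0⊕0⊕0⊕1⊕0⊕0⊕0⊕1⊕1⊕0⊕1⊕1⊕1⊕1⊕1⊕0⊕1⊕1 = 1
Overall=1, syndrome position=8 → single-bit error at position 8.

single 8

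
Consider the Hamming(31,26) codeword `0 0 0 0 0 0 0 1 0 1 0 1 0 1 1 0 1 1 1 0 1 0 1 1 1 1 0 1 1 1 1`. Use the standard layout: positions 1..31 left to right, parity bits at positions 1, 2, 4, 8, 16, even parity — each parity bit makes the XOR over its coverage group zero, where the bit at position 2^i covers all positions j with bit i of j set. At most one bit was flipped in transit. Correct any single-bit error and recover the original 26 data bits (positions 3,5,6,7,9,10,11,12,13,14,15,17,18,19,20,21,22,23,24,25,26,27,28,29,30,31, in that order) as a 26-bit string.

00100101011111010111101111

s1: b1⊕b3⊕b5⊕b7⊕b9⊕b11⊕b13⊕b15⊕b17⊕b19⊕b21⊕b23⊕b25⊕b27⊕b29⊕b31 = 0⊕0⊕0⊕0⊕0⊕0⊕0⊕1⊕1⊕1⊕1⊕1⊕1⊕0⊕1⊕1 = 0
s2: b2⊕b3⊕b6⊕b7⊕b10⊕b11⊕b14⊕b15⊕b18⊕b19⊕b22⊕b23⊕b26⊕b27⊕b30⊕b31 = 0⊕0⊕0⊕0⊕1⊕0⊕1⊕1⊕1⊕1⊕0⊕1⊕1⊕0⊕1⊕1 = 1
s4: b4⊕b5⊕b6⊕b7⊕b12⊕b13⊕b14⊕b15⊕b20⊕b21⊕b22⊕b23⊕b28⊕b29⊕b30⊕b31 = 0⊕0⊕0⊕0⊕1⊕0⊕1⊕1⊕0⊕1⊕0⊕1⊕1⊕1⊕1⊕1 = 1
s8: b8⊕b9⊕b10⊕b11⊕b12⊕b13⊕b14⊕b15⊕b24⊕b25⊕b26⊕b27⊕b28⊕b29⊕b30⊕b31 = 1⊕0⊕1⊕0⊕1⊕0⊕1⊕1⊕1⊕1⊕1⊕0⊕1⊕1⊕1⊕1 = 0
s16: b16⊕b17⊕b18⊕b19⊕b20⊕b21⊕b22⊕b23⊕b24⊕b25⊕b26⊕b27⊕b28⊕b29⊕b30⊕b31 = 0⊕1⊕1⊕1⊕0⊕1⊕0⊕1⊕1⊕1⊕1⊕0⊕1⊕1⊕1⊕1 = 0
Syndrome (s16...s1) = 00110 → position 6.
Flip bit 6: corrected codeword = 0000010101010110111010111101111
Data bits at positions 3,5,6,7,9,10,11,12,13,14,15,17,18,19,20,21,22,23,24,25,26,27,28,29,30,31: 00100101011111010111101111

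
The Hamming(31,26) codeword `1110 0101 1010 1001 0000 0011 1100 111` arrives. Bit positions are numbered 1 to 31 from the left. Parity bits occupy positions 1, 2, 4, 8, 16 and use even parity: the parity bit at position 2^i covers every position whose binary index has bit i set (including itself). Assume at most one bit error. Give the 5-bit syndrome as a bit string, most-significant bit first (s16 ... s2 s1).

s1: b1⊕b3⊕b5⊕b7⊕b9⊕b11⊕b13⊕b15⊕b17⊕b19⊕b21⊕b23⊕b25⊕b27⊕b29⊕b31 = 1⊕1⊕0⊕0⊕1⊕1⊕1⊕0⊕0⊕0⊕0⊕1⊕1⊕0⊕1⊕1 = 1
s2: b2⊕b3⊕b6⊕b7⊕b10⊕b11⊕b14⊕b15⊕b18⊕b19⊕b22⊕b23⊕b26⊕b27⊕b30⊕b31 = 1⊕1⊕1⊕0⊕0⊕1⊕0⊕0⊕0⊕0⊕0⊕1⊕1⊕0⊕1⊕1 = 0
s4: b4⊕b5⊕b6⊕b7⊕b12⊕b13⊕b14⊕b15⊕b20⊕b21⊕b22⊕b23⊕b28⊕b29⊕b30⊕b31 = 0⊕0⊕1⊕0⊕0⊕1⊕0⊕0⊕0⊕0⊕0⊕1⊕0⊕1⊕1⊕1 = 0
s8: b8⊕b9⊕b10⊕b11⊕b12⊕b13⊕b14⊕b15⊕b24⊕b25⊕b26⊕b27⊕b28⊕b29⊕b30⊕b31 = 1⊕1⊕0⊕1⊕0⊕1⊕0⊕0⊕1⊕1⊕1⊕0⊕0⊕1⊕1⊕1 = 0
s16: b16⊕b17⊕b18⊕b19⊕b20⊕b21⊕b22⊕b23⊕b24⊕b25⊕b26⊕b27⊕b28⊕b29⊕b30⊕b31 = 1⊕0⊕0⊕0⊕0⊕0⊕0⊕1⊕1⊕1⊕1⊕0⊕0⊕1⊕1⊕1 = 0
Syndrome (s16...s1) = 00001 → position 1.

00001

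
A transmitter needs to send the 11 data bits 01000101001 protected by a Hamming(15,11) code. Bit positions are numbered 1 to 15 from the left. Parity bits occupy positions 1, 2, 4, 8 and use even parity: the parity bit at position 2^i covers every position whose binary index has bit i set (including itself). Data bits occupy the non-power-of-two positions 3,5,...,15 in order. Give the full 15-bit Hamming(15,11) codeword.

Place data bits at non-power-of-two positions: b3=0, b5=1, b6=0, b7=0, b9=0, b10=1, b11=0, b12=1, b13=0, b14=0, b15=1.
p1 = XOR of data positions {3,5,7,9,11,13,15} = 0⊕1⊕0⊕0⊕0⊕0⊕1 = 0
p2 = XOR of data positions {3,6,7,10,11,14,15} = 0⊕0⊕0⊕1⊕0⊕0⊕1 = 0
p4 = XOR of data positions {5,6,7,12,13,14,15} = 1⊕0⊕0⊕1⊕0⊕0⊕1 = 1
p8 = XOR of data positions {9,10,11,12,13,14,15} = 0⊕1⊕0⊕1⊕0⊕0⊕1 = 1
Codeword b1..b15 = 000110010101001

000110010101001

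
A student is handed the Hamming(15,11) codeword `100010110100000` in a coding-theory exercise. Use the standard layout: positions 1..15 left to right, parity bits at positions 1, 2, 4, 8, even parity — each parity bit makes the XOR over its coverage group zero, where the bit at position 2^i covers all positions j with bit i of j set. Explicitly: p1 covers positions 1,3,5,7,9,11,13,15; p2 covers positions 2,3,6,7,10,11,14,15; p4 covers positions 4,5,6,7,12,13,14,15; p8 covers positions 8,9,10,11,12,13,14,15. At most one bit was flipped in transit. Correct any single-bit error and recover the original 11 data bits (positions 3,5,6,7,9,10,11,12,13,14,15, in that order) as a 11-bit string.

01010100000

s1: b1⊕b3⊕b5⊕b7⊕b9⊕b11⊕b13⊕b15 = 1⊕0⊕1⊕1⊕0⊕0⊕0⊕0 = 1
s2: b2⊕b3⊕b6⊕b7⊕b10⊕b11⊕b14⊕b15 = 0⊕0⊕0⊕1⊕1⊕0⊕0⊕0 = 0
s4: b4⊕b5⊕b6⊕b7⊕b12⊕b13⊕b14⊕b15 = 0⊕1⊕0⊕1⊕0⊕0⊕0⊕0 = 0
s8: b8⊕b9⊕b10⊕b11⊕b12⊕b13⊕b14⊕b15 = 1⊕0⊕1⊕0⊕0⊕0⊕0⊕0 = 0
Syndrome (s8...s1) = 0001 → position 1.
Flip bit 1: corrected codeword = 000010110100000
Data bits at positions 3,5,6,7,9,10,11,12,13,14,15: 01010100000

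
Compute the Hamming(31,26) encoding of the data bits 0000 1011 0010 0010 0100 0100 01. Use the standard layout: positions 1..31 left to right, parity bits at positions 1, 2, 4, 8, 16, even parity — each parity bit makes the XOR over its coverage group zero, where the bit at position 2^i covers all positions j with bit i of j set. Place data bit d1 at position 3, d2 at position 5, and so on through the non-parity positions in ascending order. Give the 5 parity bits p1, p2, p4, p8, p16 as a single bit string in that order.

Place data bits at non-power-of-two positions: b3=0, b5=0, b6=0, b7=0, b9=1, b10=0, b11=1, b12=1, b13=0, b14=0, b15=1, b17=0, b18=0, b19=0, b20=1, b21=0, b22=0, b23=1, b24=0, b25=0, b26=0, b27=1, b28=0, b29=0, b30=0, b31=1.
p1 = XOR of data positions {3,5,7,9,11,13,15,17,19,21,23,25,27,29,31} = 0⊕0⊕0⊕1⊕1⊕0⊕1⊕0⊕0⊕0⊕1⊕0⊕1⊕0⊕1 = 0
p2 = XOR of data positions {3,6,7,10,11,14,15,18,19,22,23,26,27,30,31} = 0⊕0⊕0⊕0⊕1⊕0⊕1⊕0⊕0⊕0⊕1⊕0⊕1⊕0⊕1 = 1
p4 = XOR of data positions {5,6,7,12,13,14,15,20,21,22,23,28,29,30,31} = 0⊕0⊕0⊕1⊕0⊕0⊕1⊕1⊕0⊕0⊕1⊕0⊕0⊕0⊕1 = 1
p8 = XOR of data positions {9,10,11,12,13,14,15,24,25,26,27,28,29,30,31} = 1⊕0⊕1⊕1⊕0⊕0⊕1⊕0⊕0⊕0⊕1⊕0⊕0⊕0⊕1 = 0
p16 = XOR of data positions {17,18,19,20,21,22,23,24,25,26,27,28,29,30,31} = 0⊕0⊕0⊕1⊕0⊕0⊕1⊕0⊕0⊕0⊕1⊕0⊕0⊕0⊕1 = 0
Parity bits p1,p2,p4,p8,p16 = 01100

01100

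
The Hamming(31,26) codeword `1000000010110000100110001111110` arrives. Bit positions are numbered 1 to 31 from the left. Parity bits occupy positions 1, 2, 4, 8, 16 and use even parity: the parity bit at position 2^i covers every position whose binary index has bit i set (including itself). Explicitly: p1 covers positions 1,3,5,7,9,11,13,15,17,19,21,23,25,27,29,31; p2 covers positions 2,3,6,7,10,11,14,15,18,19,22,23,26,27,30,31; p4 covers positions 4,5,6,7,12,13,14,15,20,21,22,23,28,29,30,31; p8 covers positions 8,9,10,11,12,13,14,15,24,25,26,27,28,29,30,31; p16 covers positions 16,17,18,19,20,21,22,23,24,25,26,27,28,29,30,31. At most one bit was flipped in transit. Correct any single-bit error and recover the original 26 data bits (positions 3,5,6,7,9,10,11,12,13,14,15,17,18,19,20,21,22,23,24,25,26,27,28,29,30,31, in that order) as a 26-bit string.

s1: b1⊕b3⊕b5⊕b7⊕b9⊕b11⊕b13⊕b15⊕b17⊕b19⊕b21⊕b23⊕b25⊕b27⊕b29⊕b31 = 1⊕0⊕0⊕0⊕1⊕1⊕0⊕0⊕1⊕0⊕1⊕0⊕1⊕1⊕1⊕0 = 0
s2: b2⊕b3⊕b6⊕b7⊕b10⊕b11⊕b14⊕b15⊕b18⊕b19⊕b22⊕b23⊕b26⊕b27⊕b30⊕b31 = 0⊕0⊕0⊕0⊕0⊕1⊕0⊕0⊕0⊕0⊕0⊕0⊕1⊕1⊕1⊕0 = 0
s4: b4⊕b5⊕b6⊕b7⊕b12⊕b13⊕b14⊕b15⊕b20⊕b21⊕b22⊕b23⊕b28⊕b29⊕b30⊕b31 = 0⊕0⊕0⊕0⊕1⊕0⊕0⊕0⊕1⊕1⊕0⊕0⊕1⊕1⊕1⊕0 = 0
s8: b8⊕b9⊕b10⊕b11⊕b12⊕b13⊕b14⊕b15⊕b24⊕b25⊕b26⊕b27⊕b28⊕b29⊕b30⊕b31 = 0⊕1⊕0⊕1⊕1⊕0⊕0⊕0⊕0⊕1⊕1⊕1⊕1⊕1⊕1⊕0 = 1
s16: b16⊕b17⊕b18⊕b19⊕b20⊕b21⊕b22⊕b23⊕b24⊕b25⊕b26⊕b27⊕b28⊕b29⊕b30⊕b31 = 0⊕1⊕0⊕0⊕1⊕1⊕0⊕0⊕0⊕1⊕1⊕1⊕1⊕1⊕1⊕0 = 1
Syndrome (s16...s1) = 11000 → position 24.
Flip bit 24: corrected codeword = 1000000010110000100110011111110
Data bits at positions 3,5,6,7,9,10,11,12,13,14,15,17,18,19,20,21,22,23,24,25,26,27,28,29,30,31: 00001011000100110011111110

00001011000100110011111110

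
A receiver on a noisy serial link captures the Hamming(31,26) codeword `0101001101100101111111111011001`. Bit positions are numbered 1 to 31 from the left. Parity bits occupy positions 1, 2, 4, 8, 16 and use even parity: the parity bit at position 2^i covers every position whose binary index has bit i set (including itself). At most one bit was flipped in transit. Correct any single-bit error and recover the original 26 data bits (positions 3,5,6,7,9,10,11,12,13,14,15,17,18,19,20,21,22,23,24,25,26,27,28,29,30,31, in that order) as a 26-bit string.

00010110010111111111011000

s1: b1⊕b3⊕b5⊕b7⊕b9⊕b11⊕b13⊕b15⊕b17⊕b19⊕b21⊕b23⊕b25⊕b27⊕b29⊕b31 = 0⊕0⊕0⊕1⊕0⊕1⊕0⊕0⊕1⊕1⊕1⊕1⊕1⊕1⊕0⊕1 = 1
s2: b2⊕b3⊕b6⊕b7⊕b10⊕b11⊕b14⊕b15⊕b18⊕b19⊕b22⊕b23⊕b26⊕b27⊕b30⊕b31 = 1⊕0⊕0⊕1⊕1⊕1⊕1⊕0⊕1⊕1⊕1⊕1⊕0⊕1⊕0⊕1 = 1
s4: b4⊕b5⊕b6⊕b7⊕b12⊕b13⊕b14⊕b15⊕b20⊕b21⊕b22⊕b23⊕b28⊕b29⊕b30⊕b31 = 1⊕0⊕0⊕1⊕0⊕0⊕1⊕0⊕1⊕1⊕1⊕1⊕1⊕0⊕0⊕1 = 1
s8: b8⊕b9⊕b10⊕b11⊕b12⊕b13⊕b14⊕b15⊕b24⊕b25⊕b26⊕b27⊕b28⊕b29⊕b30⊕b31 = 1⊕0⊕1⊕1⊕0⊕0⊕1⊕0⊕1⊕1⊕0⊕1⊕1⊕0⊕0⊕1 = 1
s16: b16⊕b17⊕b18⊕b19⊕b20⊕b21⊕b22⊕b23⊕b24⊕b25⊕b26⊕b27⊕b28⊕b29⊕b30⊕b31 = 1⊕1⊕1⊕1⊕1⊕1⊕1⊕1⊕1⊕1⊕0⊕1⊕1⊕0⊕0⊕1 = 1
Syndrome (s16...s1) = 11111 → position 31.
Flip bit 31: corrected codeword = 0101001101100101111111111011000
Data bits at positions 3,5,6,7,9,10,11,12,13,14,15,17,18,19,20,21,22,23,24,25,26,27,28,29,30,31: 00010110010111111111011000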